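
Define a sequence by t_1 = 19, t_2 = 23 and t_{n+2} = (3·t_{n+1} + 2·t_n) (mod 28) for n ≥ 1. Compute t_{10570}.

3

t_1 = 19,  t_2 = 23,  t_3 = 23,  t_4 = 3,  t_5 = 27,  t_6 = 3,  t_7 = 7,  t_8 = 27,  t_9 = 11,  t_{10} = 3,  t_{11} = 3,  t_{12} = 15,  t_{13} = 23,  t_{14} = 15,  t_{15} = 7,  t_{16} = 23,  t_{17} = 27,  t_{18} = 15,  t_{19} = 15,  t_{20} = 19,  t_{21} = 3,  t_{22} = 19,  t_{23} = 7,  t_{24} = 3,  t_{25} = 23,  t_{26} = 19,  t_{27} = 19,  t_{28} = 11,  t_{29} = 15,  t_{30} = 11,  t_{31} = 7,  t_{32} = 15,  t_{33} = 3,  t_{34} = 11,  t_{35} = 11,  t_{36} = 27,  t_{37} = 19,  t_{38} = 27,  t_{39} = 7,  t_{40} = 19,  t_{41} = 15,  t_{42} = 27,  t_{43} = 27,  t_{44} = 23,  t_{45} = 11,  t_{46} = 23,  t_{47} = 7,  t_{48} = 11,  t_{49} = 19,  t_{50} = 23.
The sequence repeats with period 48.
(10570 - 1) mod 48 = 9, so t_{10570} = t_{10} = 3.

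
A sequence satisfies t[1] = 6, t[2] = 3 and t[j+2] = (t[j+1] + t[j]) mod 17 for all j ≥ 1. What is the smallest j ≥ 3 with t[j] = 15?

26

We have t[1] = 6, t[2] = 3, t[3] = 9, t[4] = 12, t[5] = 4, t[6] = 16, t[7] = 3, t[8] = 2, t[9] = 5, t[10] = 7, t[11] = 12, t[12] = 2, t[13] = 14, t[14] = 16, t[15] = 13, t[16] = 12, t[17] = 8, t[18] = 3, t[19] = 11, t[20] = 14, t[21] = 8, t[22] = 5, t[23] = 13, t[24] = 1, t[25] = 14, t[26] = 15, t[27] = 12, t[28] = 10, t[29] = 5, t[30] = 15, t[31] = 3, t[32] = 1, t[33] = 4, t[34] = 5, t[35] = 9, t[36] = 14, t[37] = 6, t[38] = 3.
Since (t[37], t[38]) = (t[1], t[2]) = (6, 3) (two consecutive terms determine the rest), the sequence is periodic with period 36.
The value 15 first appears (with j ≥ 3) at t[26].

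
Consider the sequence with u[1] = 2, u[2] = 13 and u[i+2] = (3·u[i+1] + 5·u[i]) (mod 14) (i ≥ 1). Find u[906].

We have u[1] = 2, u[2] = 13, u[3] = 7, u[4] = 2, u[5] = 13.
The sequence repeats with period 3.
(906 - 1) mod 3 = 2, so u[906] = u[3] = 7.

7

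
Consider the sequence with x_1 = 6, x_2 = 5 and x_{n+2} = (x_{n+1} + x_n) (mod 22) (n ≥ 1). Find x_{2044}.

16

Computing terms: x_1 = 6, x_2 = 5, x_3 = 11, x_4 = 16, x_5 = 5, x_6 = 21, x_7 = 4, x_8 = 3, x_9 = 7, x_{10} = 10, x_{11} = 17, x_{12} = 5, x_{13} = 0, x_{14} = 5, x_{15} = 5, x_{16} = 10, x_{17} = 15, x_{18} = 3, x_{19} = 18, x_{20} = 21, x_{21} = 17, x_{22} = 16, x_{23} = 11, x_{24} = 5, x_{25} = 16, x_{26} = 21, x_{27} = 15, x_{28} = 14, x_{29} = 7, x_{30} = 21, x_{31} = 6, x_{32} = 5.
The sequence repeats with period 30.
So x_{2044} = x_{1 + ((2044-1) mod 30)} = x_4 = 16.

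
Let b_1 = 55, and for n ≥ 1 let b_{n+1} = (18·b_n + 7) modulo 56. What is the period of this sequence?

3

We have b_1 = 55; b_2 = 45; b_3 = 33; b_4 = 41; b_5 = 17; b_6 = 33.
Since b_6 = b_3 = 33, the sequence is eventually periodic: after a pre-period of length 2 it cycles with period 3.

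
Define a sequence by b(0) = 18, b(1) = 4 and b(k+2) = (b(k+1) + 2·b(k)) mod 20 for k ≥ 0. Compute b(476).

Computing terms: b(0) = 18; b(1) = 4; b(2) = 0; b(3) = 8; b(4) = 8; b(5) = 4; b(6) = 0.
Since (b(5), b(6)) = (b(1), b(2)) = (4, 0) (two consecutive terms determine the rest), the sequence is eventually periodic: after a pre-period of length 1 it cycles with period 4.
For k ≥ 1, b(k) depends only on (k - 1) mod 4. (476 - 1) mod 4 = 3, so b(476) = b(4) = 8.

8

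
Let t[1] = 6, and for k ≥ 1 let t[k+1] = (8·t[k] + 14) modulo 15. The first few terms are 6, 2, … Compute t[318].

We have t[1] = 6, t[2] = 2, t[3] = 0, t[4] = 14, t[5] = 6.
Since t[5] = t[1] = 6, the sequence is periodic with period 4.
So t[318] = t[1 + ((318-1) mod 4)] = t[2] = 2.

2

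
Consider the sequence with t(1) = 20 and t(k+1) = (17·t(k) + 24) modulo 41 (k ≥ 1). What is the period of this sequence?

t(1) = 20; t(2) = 36; t(3) = 21; t(4) = 12; t(5) = 23; t(6) = 5; t(7) = 27; t(8) = 32; t(9) = 35; t(10) = 4; t(11) = 10; t(12) = 30; t(13) = 1; t(14) = 0; t(15) = 24; t(16) = 22; t(17) = 29; t(18) = 25; t(19) = 39; t(20) = 31; t(21) = 18; t(22) = 2; t(23) = 17; t(24) = 26; t(25) = 15; t(26) = 33; t(27) = 11; t(28) = 6; t(29) = 3; t(30) = 34; t(31) = 28; t(32) = 8; t(33) = 37; t(34) = 38; t(35) = 14; t(36) = 16; t(37) = 9; t(38) = 13; t(39) = 40; t(40) = 7; t(41) = 20.
The sequence repeats with period 40.

40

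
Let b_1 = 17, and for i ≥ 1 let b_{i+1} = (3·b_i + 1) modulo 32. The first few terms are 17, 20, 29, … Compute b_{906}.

We have b_1 = 17; b_2 = 20; b_3 = 29; b_4 = 24; b_5 = 9; b_6 = 28; b_7 = 21; b_8 = 0; b_9 = 1; b_{10} = 4; b_{11} = 13; b_{12} = 8; b_{13} = 25; b_{14} = 12; b_{15} = 5; b_{16} = 16; b_{17} = 17.
Since b_{17} = b_1 = 17, the sequence is periodic with period 16.
(906 - 1) mod 16 = 9, so b_{906} = b_{10} = 4.

4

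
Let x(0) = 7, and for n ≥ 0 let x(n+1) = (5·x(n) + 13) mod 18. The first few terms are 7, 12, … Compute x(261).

x(0) = 7,  x(1) = 12,  x(2) = 1,  x(3) = 0,  x(4) = 13,  x(5) = 6,  x(6) = 7.
The sequence repeats with period 6.
So x(261) = x(0 + ((261-0) mod 6)) = x(3) = 0.

0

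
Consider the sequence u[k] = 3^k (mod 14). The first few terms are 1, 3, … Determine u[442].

u[0] = 1; u[1] = 3; u[2] = 9; u[3] = 13; u[4] = 11; u[5] = 5; u[6] = 1.
Since u[6] = u[0] = 1, the sequence is periodic with period 6.
So u[442] = u[0 + ((442-0) mod 6)] = u[4] = 11.

11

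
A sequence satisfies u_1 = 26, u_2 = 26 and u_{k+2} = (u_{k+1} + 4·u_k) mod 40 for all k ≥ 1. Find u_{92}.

Listing terms: u_1 = 26; u_2 = 26; u_3 = 10; u_4 = 34; u_5 = 34; u_6 = 10; u_7 = 26; u_8 = 26.
The sequence repeats with period 6.
(92 - 1) mod 6 = 1, so u_{92} = u_2 = 26.

26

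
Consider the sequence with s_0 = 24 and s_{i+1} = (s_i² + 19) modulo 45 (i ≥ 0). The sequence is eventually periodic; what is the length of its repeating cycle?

s_0 = 24, s_1 = 10, s_2 = 29, s_3 = 5, s_4 = 44, s_5 = 20, s_6 = 14, s_7 = 35, s_8 = 29.
Since s_8 = s_2 = 29, the sequence is eventually periodic: after a pre-period of length 2 it cycles with period 6.

6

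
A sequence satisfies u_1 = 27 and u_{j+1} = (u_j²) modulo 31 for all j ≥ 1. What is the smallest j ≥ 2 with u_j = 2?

We have u_1 = 27; u_2 = 16; u_3 = 8; u_4 = 2; u_5 = 4; u_6 = 16.
Since u_6 = u_2 = 16, the sequence is eventually periodic: after a pre-period of length 1 it cycles with period 4.
The value 2 first appears (with j ≥ 2) at u_4.

4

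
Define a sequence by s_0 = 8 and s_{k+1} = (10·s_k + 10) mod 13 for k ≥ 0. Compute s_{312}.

s_0 = 8; s_1 = 12; s_2 = 0; s_3 = 10; s_4 = 6; s_5 = 5; s_6 = 8.
Since s_6 = s_0 = 8, the sequence is periodic with period 6.
(312 - 0) mod 6 = 0, so s_{312} = s_0 = 8.

8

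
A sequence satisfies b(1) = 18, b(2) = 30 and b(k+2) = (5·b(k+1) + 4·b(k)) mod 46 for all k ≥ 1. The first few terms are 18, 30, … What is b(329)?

Listing terms: b(1) = 18; b(2) = 30; b(3) = 38; b(4) = 34; b(5) = 0; b(6) = 44; b(7) = 36; b(8) = 34; b(9) = 38; b(10) = 4; b(11) = 34; b(12) = 2; b(13) = 8; b(14) = 2; b(15) = 42; b(16) = 34; b(17) = 16; b(18) = 32; b(19) = 40; b(20) = 6; b(21) = 6; b(22) = 8; b(23) = 18; b(24) = 30.
The sequence repeats with period 22.
(329 - 1) mod 22 = 20, so b(329) = b(21) = 6.

6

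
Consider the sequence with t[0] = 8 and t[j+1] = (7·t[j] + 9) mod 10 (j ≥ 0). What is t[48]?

8

Listing terms: t[0] = 8, t[1] = 5, t[2] = 4, t[3] = 7, t[4] = 8.
The sequence repeats with period 4.
So t[48] = t[0 + ((48-0) mod 4)] = t[0] = 8.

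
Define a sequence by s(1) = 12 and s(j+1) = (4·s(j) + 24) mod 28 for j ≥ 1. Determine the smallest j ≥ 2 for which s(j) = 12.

Listing terms: s(1) = 12, s(2) = 16, s(3) = 4, s(4) = 12.
The sequence repeats with period 3.
The value 12 next appears (with j ≥ 2) at s(4).

4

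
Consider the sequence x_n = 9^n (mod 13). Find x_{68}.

Listing terms: x_1 = 9, x_2 = 3, x_3 = 1, x_4 = 9.
Since x_4 = x_1 = 9, the sequence is periodic with period 3.
(68 - 1) mod 3 = 1, so x_{68} = x_2 = 3.

3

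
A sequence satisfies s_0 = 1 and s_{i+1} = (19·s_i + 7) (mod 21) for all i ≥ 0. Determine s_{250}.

2

Listing terms: s_0 = 1; s_1 = 5; s_2 = 18; s_3 = 13; s_4 = 2; s_5 = 3; s_6 = 1.
Since s_6 = s_0 = 1, the sequence is periodic with period 6.
(250 - 0) mod 6 = 4, so s_{250} = s_4 = 2.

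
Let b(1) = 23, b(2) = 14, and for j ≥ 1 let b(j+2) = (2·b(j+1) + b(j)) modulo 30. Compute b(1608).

We have b(1) = 23; b(2) = 14; b(3) = 21; b(4) = 26; b(5) = 13; b(6) = 22; b(7) = 27; b(8) = 16; b(9) = 29; b(10) = 14; b(11) = 27; b(12) = 8; b(13) = 13; b(14) = 4; b(15) = 21; b(16) = 16; b(17) = 23; b(18) = 2; b(19) = 27; b(20) = 26; b(21) = 19; b(22) = 4; b(23) = 27; b(24) = 28; b(25) = 23; b(26) = 14.
The sequence repeats with period 24.
So b(1608) = b(1 + ((1608-1) mod 24)) = b(24) = 28.

28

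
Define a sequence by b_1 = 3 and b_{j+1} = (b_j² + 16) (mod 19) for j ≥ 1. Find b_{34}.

We have b_1 = 3, b_2 = 6, b_3 = 14, b_4 = 3.
The sequence repeats with period 3.
(34 - 1) mod 3 = 0, so b_{34} = b_1 = 3.

3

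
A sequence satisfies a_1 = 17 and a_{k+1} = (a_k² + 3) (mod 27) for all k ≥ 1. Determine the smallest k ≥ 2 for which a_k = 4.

Listing terms: a_1 = 17,  a_2 = 22,  a_3 = 1,  a_4 = 4,  a_5 = 19,  a_6 = 13,  a_7 = 10,  a_8 = 22.
Since a_8 = a_2 = 22, the sequence is eventually periodic: after a pre-period of length 1 it cycles with period 6.
The value 4 first appears (with k ≥ 2) at a_4.

4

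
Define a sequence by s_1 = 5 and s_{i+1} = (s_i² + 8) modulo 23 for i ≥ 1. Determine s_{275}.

14

We have s_1 = 5, s_2 = 10, s_3 = 16, s_4 = 11, s_5 = 14, s_6 = 20, s_7 = 17, s_8 = 21, s_9 = 12, s_{10} = 14.
Since s_{10} = s_5 = 14, the sequence is eventually periodic: after a pre-period of length 4 it cycles with period 5.
For i ≥ 5, s_i depends only on (i - 5) mod 5. (275 - 5) mod 5 = 0, so s_{275} = s_5 = 14.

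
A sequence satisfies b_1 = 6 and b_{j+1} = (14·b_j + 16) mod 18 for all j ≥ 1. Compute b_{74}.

10

We have b_1 = 6; b_2 = 10; b_3 = 12; b_4 = 4; b_5 = 0; b_6 = 16; b_7 = 6.
Since b_7 = b_1 = 6, the sequence is periodic with period 6.
So b_{74} = b_{1 + ((74-1) mod 6)} = b_2 = 10.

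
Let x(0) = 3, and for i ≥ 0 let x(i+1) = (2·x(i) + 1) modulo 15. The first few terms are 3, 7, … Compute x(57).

Computing terms: x(0) = 3; x(1) = 7; x(2) = 0; x(3) = 1; x(4) = 3.
Since x(4) = x(0) = 3, the sequence is periodic with period 4.
So x(57) = x(0 + ((57-0) mod 4)) = x(1) = 7.

7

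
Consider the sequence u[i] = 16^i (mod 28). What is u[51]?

u[0] = 1, u[1] = 16, u[2] = 4, u[3] = 8, u[4] = 16.
Since u[4] = u[1] = 16, the sequence is eventually periodic: after a pre-period of length 1 it cycles with period 3.
For i ≥ 1, u[i] depends only on (i - 1) mod 3. (51 - 1) mod 3 = 2, so u[51] = u[3] = 8.

8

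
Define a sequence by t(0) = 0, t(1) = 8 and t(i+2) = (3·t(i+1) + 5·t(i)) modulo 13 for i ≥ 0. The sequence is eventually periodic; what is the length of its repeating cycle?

Listing terms: t(0) = 0; t(1) = 8; t(2) = 11; t(3) = 8; t(4) = 1; t(5) = 4; t(6) = 4; t(7) = 6; t(8) = 12; t(9) = 1; t(10) = 11; t(11) = 12; t(12) = 0; t(13) = 8.
The sequence repeats with period 12.

12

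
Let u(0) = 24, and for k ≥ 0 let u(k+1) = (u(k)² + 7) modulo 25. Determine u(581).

Computing terms: u(0) = 24, u(1) = 8, u(2) = 21, u(3) = 23, u(4) = 11, u(5) = 3, u(6) = 16, u(7) = 13, u(8) = 1, u(9) = 8.
Since u(9) = u(1) = 8, the sequence is eventually periodic: after a pre-period of length 1 it cycles with period 8.
For k ≥ 1, u(k) depends only on (k - 1) mod 8. (581 - 1) mod 8 = 4, so u(581) = u(5) = 3.

3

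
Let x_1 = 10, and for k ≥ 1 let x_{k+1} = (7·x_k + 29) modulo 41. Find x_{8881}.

Computing terms: x_1 = 10; x_2 = 17; x_3 = 25; x_4 = 40; x_5 = 22; x_6 = 19; x_7 = 39; x_8 = 15; x_9 = 11; x_{10} = 24; x_{11} = 33; x_{12} = 14; x_{13} = 4; x_{14} = 16; x_{15} = 18; x_{16} = 32; x_{17} = 7; x_{18} = 37; x_{19} = 1; x_{20} = 36; x_{21} = 35; x_{22} = 28; x_{23} = 20; x_{24} = 5; x_{25} = 23; x_{26} = 26; x_{27} = 6; x_{28} = 30; x_{29} = 34; x_{30} = 21; x_{31} = 12; x_{32} = 31; x_{33} = 0; x_{34} = 29; x_{35} = 27; x_{36} = 13; x_{37} = 38; x_{38} = 8; x_{39} = 3; x_{40} = 9; x_{41} = 10.
Since x_{41} = x_1 = 10, the sequence is periodic with period 40.
So x_{8881} = x_{1 + ((8881-1) mod 40)} = x_1 = 10.

10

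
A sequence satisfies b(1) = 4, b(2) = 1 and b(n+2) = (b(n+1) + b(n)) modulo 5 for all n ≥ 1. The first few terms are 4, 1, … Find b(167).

3

b(1) = 4,  b(2) = 1,  b(3) = 0,  b(4) = 1,  b(5) = 1,  b(6) = 2,  b(7) = 3,  b(8) = 0,  b(9) = 3,  b(10) = 3,  b(11) = 1,  b(12) = 4,  b(13) = 0,  b(14) = 4,  b(15) = 4,  b(16) = 3,  b(17) = 2,  b(18) = 0,  b(19) = 2,  b(20) = 2,  b(21) = 4,  b(22) = 1.
Since (b(21), b(22)) = (b(1), b(2)) = (4, 1) (two consecutive terms determine the rest), the sequence is periodic with period 20.
So b(167) = b(1 + ((167-1) mod 20)) = b(7) = 3.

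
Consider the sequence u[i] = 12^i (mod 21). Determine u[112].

We have u[1] = 12,  u[2] = 18,  u[3] = 6,  u[4] = 9,  u[5] = 3,  u[6] = 15,  u[7] = 12.
Since u[7] = u[1] = 12, the sequence is periodic with period 6.
So u[112] = u[1 + ((112-1) mod 6)] = u[4] = 9.

9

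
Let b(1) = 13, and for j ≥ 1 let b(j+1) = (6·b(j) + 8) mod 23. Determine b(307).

2

b(1) = 13,  b(2) = 17,  b(3) = 18,  b(4) = 1,  b(5) = 14,  b(6) = 0,  b(7) = 8,  b(8) = 10,  b(9) = 22,  b(10) = 2,  b(11) = 20,  b(12) = 13.
The sequence repeats with period 11.
So b(307) = b(1 + ((307-1) mod 11)) = b(10) = 2.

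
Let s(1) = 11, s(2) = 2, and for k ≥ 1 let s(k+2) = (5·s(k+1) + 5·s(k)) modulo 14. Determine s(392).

Listing terms: s(1) = 11,  s(2) = 2,  s(3) = 9,  s(4) = 13,  s(5) = 12,  s(6) = 13,  s(7) = 13,  s(8) = 4,  s(9) = 1,  s(10) = 11,  s(11) = 4,  s(12) = 5,  s(13) = 3,  s(14) = 12,  s(15) = 5,  s(16) = 1,  s(17) = 2,  s(18) = 1,  s(19) = 1,  s(20) = 10,  s(21) = 13,  s(22) = 3,  s(23) = 10,  s(24) = 9,  s(25) = 11,  s(26) = 2.
Since (s(25), s(26)) = (s(1), s(2)) = (11, 2) (two consecutive terms determine the rest), the sequence is periodic with period 24.
(392 - 1) mod 24 = 7, so s(392) = s(8) = 4.

4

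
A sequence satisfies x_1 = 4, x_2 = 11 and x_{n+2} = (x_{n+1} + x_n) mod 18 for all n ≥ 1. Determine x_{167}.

15

Computing terms: x_1 = 4,  x_2 = 11,  x_3 = 15,  x_4 = 8,  x_5 = 5,  x_6 = 13,  x_7 = 0,  x_8 = 13,  x_9 = 13,  x_{10} = 8,  x_{11} = 3,  x_{12} = 11,  x_{13} = 14,  x_{14} = 7,  x_{15} = 3,  x_{16} = 10,  x_{17} = 13,  x_{18} = 5,  x_{19} = 0,  x_{20} = 5,  x_{21} = 5,  x_{22} = 10,  x_{23} = 15,  x_{24} = 7,  x_{25} = 4,  x_{26} = 11.
The sequence repeats with period 24.
(167 - 1) mod 24 = 22, so x_{167} = x_{23} = 15.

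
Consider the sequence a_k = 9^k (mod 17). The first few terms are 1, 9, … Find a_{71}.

2

We have a_0 = 1,  a_1 = 9,  a_2 = 13,  a_3 = 15,  a_4 = 16,  a_5 = 8,  a_6 = 4,  a_7 = 2,  a_8 = 1.
Since a_8 = a_0 = 1, the sequence is periodic with period 8.
So a_{71} = a_{0 + ((71-0) mod 8)} = a_7 = 2.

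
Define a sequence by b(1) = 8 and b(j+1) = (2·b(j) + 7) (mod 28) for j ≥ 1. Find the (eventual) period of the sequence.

We have b(1) = 8,  b(2) = 23,  b(3) = 25,  b(4) = 1,  b(5) = 9,  b(6) = 25.
Since b(6) = b(3) = 25, the sequence is eventually periodic: after a pre-period of length 2 it cycles with period 3.

3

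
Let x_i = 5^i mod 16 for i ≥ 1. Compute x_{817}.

x_1 = 5,  x_2 = 9,  x_3 = 13,  x_4 = 1,  x_5 = 5.
Since x_5 = x_1 = 5, the sequence is periodic with period 4.
(817 - 1) mod 4 = 0, so x_{817} = x_1 = 5.

5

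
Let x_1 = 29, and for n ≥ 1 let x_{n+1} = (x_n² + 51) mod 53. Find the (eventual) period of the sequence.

6

Computing terms: x_1 = 29,  x_2 = 44,  x_3 = 26,  x_4 = 38,  x_5 = 11,  x_6 = 13,  x_7 = 8,  x_8 = 9,  x_9 = 26.
Since x_9 = x_3 = 26, the sequence is eventually periodic: after a pre-period of length 2 it cycles with period 6.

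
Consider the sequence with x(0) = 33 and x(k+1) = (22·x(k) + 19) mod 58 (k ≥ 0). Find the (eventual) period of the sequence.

14

x(0) = 33; x(1) = 49; x(2) = 53; x(3) = 25; x(4) = 47; x(5) = 9; x(6) = 43; x(7) = 37; x(8) = 21; x(9) = 17; x(10) = 45; x(11) = 23; x(12) = 3; x(13) = 27; x(14) = 33.
Since x(14) = x(0) = 33, the sequence is periodic with period 14.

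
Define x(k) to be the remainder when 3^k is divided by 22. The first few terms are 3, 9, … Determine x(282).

We have x(1) = 3; x(2) = 9; x(3) = 5; x(4) = 15; x(5) = 1; x(6) = 3.
Since x(6) = x(1) = 3, the sequence is periodic with period 5.
(282 - 1) mod 5 = 1, so x(282) = x(2) = 9.

9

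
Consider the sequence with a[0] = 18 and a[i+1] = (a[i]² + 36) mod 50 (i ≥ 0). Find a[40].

Computing terms: a[0] = 18; a[1] = 10; a[2] = 36; a[3] = 32; a[4] = 10.
Since a[4] = a[1] = 10, the sequence is eventually periodic: after a pre-period of length 1 it cycles with period 3.
For i ≥ 1, a[i] depends only on (i - 1) mod 3. (40 - 1) mod 3 = 0, so a[40] = a[1] = 10.

10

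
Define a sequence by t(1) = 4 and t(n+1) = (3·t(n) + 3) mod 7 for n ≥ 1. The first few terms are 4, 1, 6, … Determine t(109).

Computing terms: t(1) = 4, t(2) = 1, t(3) = 6, t(4) = 0, t(5) = 3, t(6) = 5, t(7) = 4.
Since t(7) = t(1) = 4, the sequence is periodic with period 6.
(109 - 1) mod 6 = 0, so t(109) = t(1) = 4.

4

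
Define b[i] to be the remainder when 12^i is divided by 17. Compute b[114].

8

Computing terms: b[0] = 1; b[1] = 12; b[2] = 8; b[3] = 11; b[4] = 13; b[5] = 3; b[6] = 2; b[7] = 7; b[8] = 16; b[9] = 5; b[10] = 9; b[11] = 6; b[12] = 4; b[13] = 14; b[14] = 15; b[15] = 10; b[16] = 1.
The sequence repeats with period 16.
So b[114] = b[0 + ((114-0) mod 16)] = b[2] = 8.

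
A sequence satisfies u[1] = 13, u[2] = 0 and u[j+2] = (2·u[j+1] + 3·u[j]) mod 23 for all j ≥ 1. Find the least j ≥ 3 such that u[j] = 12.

Listing terms: u[1] = 13; u[2] = 0; u[3] = 16; u[4] = 9; u[5] = 20; u[6] = 21; u[7] = 10; u[8] = 14; u[9] = 12; u[10] = 20; u[11] = 7; u[12] = 5; u[13] = 8; u[14] = 8; u[15] = 17; u[16] = 12; u[17] = 6; u[18] = 2; u[19] = 22; u[20] = 4; u[21] = 5; u[22] = 22; u[23] = 13; u[24] = 0.
Since (u[23], u[24]) = (u[1], u[2]) = (13, 0) (two consecutive terms determine the rest), the sequence is periodic with period 22.
The value 12 first appears (with j ≥ 3) at u[9].

9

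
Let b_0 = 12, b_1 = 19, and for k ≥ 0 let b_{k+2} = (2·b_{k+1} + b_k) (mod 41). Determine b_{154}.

Listing terms: b_0 = 12; b_1 = 19; b_2 = 9; b_3 = 37; b_4 = 1; b_5 = 39; b_6 = 38; b_7 = 33; b_8 = 22; b_9 = 36; b_{10} = 12; b_{11} = 19.
Since (b_{10}, b_{11}) = (b_0, b_1) = (12, 19) (two consecutive terms determine the rest), the sequence is periodic with period 10.
(154 - 0) mod 10 = 4, so b_{154} = b_4 = 1.

1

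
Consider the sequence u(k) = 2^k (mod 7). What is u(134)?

u(1) = 2; u(2) = 4; u(3) = 1; u(4) = 2.
The sequence repeats with period 3.
So u(134) = u(1 + ((134-1) mod 3)) = u(2) = 4.

4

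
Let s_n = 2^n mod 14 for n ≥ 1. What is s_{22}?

2

We have s_1 = 2; s_2 = 4; s_3 = 8; s_4 = 2.
Since s_4 = s_1 = 2, the sequence is periodic with period 3.
(22 - 1) mod 3 = 0, so s_{22} = s_1 = 2.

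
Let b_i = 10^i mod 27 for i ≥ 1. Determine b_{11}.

We have b_1 = 10; b_2 = 19; b_3 = 1; b_4 = 10.
The sequence repeats with period 3.
So b_{11} = b_{1 + ((11-1) mod 3)} = b_2 = 19.

19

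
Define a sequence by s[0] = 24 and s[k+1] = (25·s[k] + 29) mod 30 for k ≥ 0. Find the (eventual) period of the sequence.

Computing terms: s[0] = 24; s[1] = 29; s[2] = 4; s[3] = 9; s[4] = 14; s[5] = 19; s[6] = 24.
Since s[6] = s[0] = 24, the sequence is periodic with period 6.

6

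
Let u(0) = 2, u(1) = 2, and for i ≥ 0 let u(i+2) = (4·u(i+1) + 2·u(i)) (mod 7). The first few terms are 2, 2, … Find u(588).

Computing terms: u(0) = 2,  u(1) = 2,  u(2) = 5,  u(3) = 3,  u(4) = 1,  u(5) = 3,  u(6) = 0,  u(7) = 6,  u(8) = 3,  u(9) = 3,  u(10) = 4,  u(11) = 1,  u(12) = 5,  u(13) = 1,  u(14) = 0,  u(15) = 2,  u(16) = 1,  u(17) = 1,  u(18) = 6,  u(19) = 5,  u(20) = 4,  u(21) = 5,  u(22) = 0,  u(23) = 3,  u(24) = 5,  u(25) = 5,  u(26) = 2,  u(27) = 4,  u(28) = 6,  u(29) = 4,  u(30) = 0,  u(31) = 1,  u(32) = 4,  u(33) = 4,  u(34) = 3,  u(35) = 6,  u(36) = 2,  u(37) = 6,  u(38) = 0,  u(39) = 5,  u(40) = 6,  u(41) = 6,  u(42) = 1,  u(43) = 2,  u(44) = 3,  u(45) = 2,  u(46) = 0,  u(47) = 4,  u(48) = 2,  u(49) = 2.
Since (u(48), u(49)) = (u(0), u(1)) = (2, 2) (two consecutive terms determine the rest), the sequence is periodic with period 48.
(588 - 0) mod 48 = 12, so u(588) = u(12) = 5.

5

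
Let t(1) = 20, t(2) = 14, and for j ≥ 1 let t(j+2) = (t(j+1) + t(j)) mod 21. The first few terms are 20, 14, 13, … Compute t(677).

19

Computing terms: t(1) = 20, t(2) = 14, t(3) = 13, t(4) = 6, t(5) = 19, t(6) = 4, t(7) = 2, t(8) = 6, t(9) = 8, t(10) = 14, t(11) = 1, t(12) = 15, t(13) = 16, t(14) = 10, t(15) = 5, t(16) = 15, t(17) = 20, t(18) = 14.
Since (t(17), t(18)) = (t(1), t(2)) = (20, 14) (two consecutive terms determine the rest), the sequence is periodic with period 16.
(677 - 1) mod 16 = 4, so t(677) = t(5) = 19.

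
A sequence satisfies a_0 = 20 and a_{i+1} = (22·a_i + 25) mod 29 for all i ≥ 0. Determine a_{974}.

27

Computing terms: a_0 = 20, a_1 = 1, a_2 = 18, a_3 = 15, a_4 = 7, a_5 = 5, a_6 = 19, a_7 = 8, a_8 = 27, a_9 = 10, a_{10} = 13, a_{11} = 21, a_{12} = 23, a_{13} = 9, a_{14} = 20.
The sequence repeats with period 14.
So a_{974} = a_{0 + ((974-0) mod 14)} = a_8 = 27.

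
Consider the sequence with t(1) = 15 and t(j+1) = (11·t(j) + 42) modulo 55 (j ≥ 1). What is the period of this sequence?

5

Computing terms: t(1) = 15,  t(2) = 42,  t(3) = 9,  t(4) = 31,  t(5) = 53,  t(6) = 20,  t(7) = 42.
Since t(7) = t(2) = 42, the sequence is eventually periodic: after a pre-period of length 1 it cycles with period 5.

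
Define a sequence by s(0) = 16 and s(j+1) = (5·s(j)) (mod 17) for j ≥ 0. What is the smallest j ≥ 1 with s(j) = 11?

Listing terms: s(0) = 16,  s(1) = 12,  s(2) = 9,  s(3) = 11,  s(4) = 4,  s(5) = 3,  s(6) = 15,  s(7) = 7,  s(8) = 1,  s(9) = 5,  s(10) = 8,  s(11) = 6,  s(12) = 13,  s(13) = 14,  s(14) = 2,  s(15) = 10,  s(16) = 16.
The sequence repeats with period 16.
The value 11 first appears (with j ≥ 1) at s(3).

3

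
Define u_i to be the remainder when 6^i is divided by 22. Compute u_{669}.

2

Computing terms: u_0 = 1, u_1 = 6, u_2 = 14, u_3 = 18, u_4 = 20, u_5 = 10, u_6 = 16, u_7 = 8, u_8 = 4, u_9 = 2, u_{10} = 12, u_{11} = 6.
Since u_{11} = u_1 = 6, the sequence is eventually periodic: after a pre-period of length 1 it cycles with period 10.
For i ≥ 1, u_i depends only on (i - 1) mod 10. (669 - 1) mod 10 = 8, so u_{669} = u_9 = 2.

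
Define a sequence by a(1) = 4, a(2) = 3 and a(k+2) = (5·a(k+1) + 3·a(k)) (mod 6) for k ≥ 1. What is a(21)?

We have a(1) = 4; a(2) = 3; a(3) = 3; a(4) = 0; a(5) = 3; a(6) = 3.
Since (a(5), a(6)) = (a(2), a(3)) = (3, 3) (two consecutive terms determine the rest), the sequence is eventually periodic: after a pre-period of length 1 it cycles with period 3.
For k ≥ 2, a(k) depends only on (k - 2) mod 3. (21 - 2) mod 3 = 1, so a(21) = a(3) = 3.

3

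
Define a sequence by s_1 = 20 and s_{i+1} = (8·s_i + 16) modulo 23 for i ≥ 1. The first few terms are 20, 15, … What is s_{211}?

15

We have s_1 = 20, s_2 = 15, s_3 = 21, s_4 = 0, s_5 = 16, s_6 = 6, s_7 = 18, s_8 = 22, s_9 = 8, s_{10} = 11, s_{11} = 12, s_{12} = 20.
The sequence repeats with period 11.
(211 - 1) mod 11 = 1, so s_{211} = s_2 = 15.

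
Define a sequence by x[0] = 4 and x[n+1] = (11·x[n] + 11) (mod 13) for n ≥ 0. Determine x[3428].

11

Computing terms: x[0] = 4; x[1] = 3; x[2] = 5; x[3] = 1; x[4] = 9; x[5] = 6; x[6] = 12; x[7] = 0; x[8] = 11; x[9] = 2; x[10] = 7; x[11] = 10; x[12] = 4.
The sequence repeats with period 12.
So x[3428] = x[0 + ((3428-0) mod 12)] = x[8] = 11.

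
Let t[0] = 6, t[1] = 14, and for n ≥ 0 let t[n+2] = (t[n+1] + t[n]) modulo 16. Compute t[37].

14

Listing terms: t[0] = 6; t[1] = 14; t[2] = 4; t[3] = 2; t[4] = 6; t[5] = 8; t[6] = 14; t[7] = 6; t[8] = 4; t[9] = 10; t[10] = 14; t[11] = 8; t[12] = 6; t[13] = 14.
Since (t[12], t[13]) = (t[0], t[1]) = (6, 14) (two consecutive terms determine the rest), the sequence is periodic with period 12.
So t[37] = t[0 + ((37-0) mod 12)] = t[1] = 14.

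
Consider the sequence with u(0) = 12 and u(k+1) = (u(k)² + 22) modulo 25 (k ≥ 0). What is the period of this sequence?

u(0) = 12,  u(1) = 16,  u(2) = 3,  u(3) = 6,  u(4) = 8,  u(5) = 11,  u(6) = 18,  u(7) = 21,  u(8) = 13,  u(9) = 16.
Since u(9) = u(1) = 16, the sequence is eventually periodic: after a pre-period of length 1 it cycles with period 8.

8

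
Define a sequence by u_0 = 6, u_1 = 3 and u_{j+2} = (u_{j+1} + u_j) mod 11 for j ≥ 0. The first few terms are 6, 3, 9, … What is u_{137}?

Listing terms: u_0 = 6,  u_1 = 3,  u_2 = 9,  u_3 = 1,  u_4 = 10,  u_5 = 0,  u_6 = 10,  u_7 = 10,  u_8 = 9,  u_9 = 8,  u_{10} = 6,  u_{11} = 3.
Since (u_{10}, u_{11}) = (u_0, u_1) = (6, 3) (two consecutive terms determine the rest), the sequence is periodic with period 10.
(137 - 0) mod 10 = 7, so u_{137} = u_7 = 10.

10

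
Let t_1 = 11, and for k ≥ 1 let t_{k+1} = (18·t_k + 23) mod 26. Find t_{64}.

21

Listing terms: t_1 = 11, t_2 = 13, t_3 = 23, t_4 = 21, t_5 = 11.
Since t_5 = t_1 = 11, the sequence is periodic with period 4.
(64 - 1) mod 4 = 3, so t_{64} = t_4 = 21.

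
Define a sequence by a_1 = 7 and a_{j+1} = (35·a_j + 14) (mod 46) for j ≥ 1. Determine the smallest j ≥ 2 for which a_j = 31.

Computing terms: a_1 = 7, a_2 = 29, a_3 = 17, a_4 = 11, a_5 = 31, a_6 = 41, a_7 = 23, a_8 = 37, a_9 = 21, a_{10} = 13, a_{11} = 9, a_{12} = 7.
Since a_{12} = a_1 = 7, the sequence is periodic with period 11.
The value 31 first appears (with j ≥ 2) at a_5.

5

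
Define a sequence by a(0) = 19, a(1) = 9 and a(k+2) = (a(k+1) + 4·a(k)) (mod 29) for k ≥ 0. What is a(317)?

a(0) = 19; a(1) = 9; a(2) = 27; a(3) = 5; a(4) = 26; a(5) = 17; a(6) = 5; a(7) = 15; a(8) = 6; a(9) = 8; a(10) = 3; a(11) = 6; a(12) = 18; a(13) = 13; a(14) = 27; a(15) = 21; a(16) = 13; a(17) = 10; a(18) = 4; a(19) = 15; a(20) = 2; a(21) = 4; a(22) = 12; a(23) = 28; a(24) = 18; a(25) = 14; a(26) = 28; a(27) = 26; a(28) = 22; a(29) = 10; a(30) = 11; a(31) = 22; a(32) = 8; a(33) = 9; a(34) = 12; a(35) = 19; a(36) = 9.
The sequence repeats with period 35.
So a(317) = a(0 + ((317-0) mod 35)) = a(2) = 27.

27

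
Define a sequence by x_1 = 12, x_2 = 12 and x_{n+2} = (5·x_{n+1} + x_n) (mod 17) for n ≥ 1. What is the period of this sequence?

36

Listing terms: x_1 = 12, x_2 = 12, x_3 = 4, x_4 = 15, x_5 = 11, x_6 = 2, x_7 = 4, x_8 = 5, x_9 = 12, x_{10} = 14, x_{11} = 14, x_{12} = 16, x_{13} = 9, x_{14} = 10, x_{15} = 8, x_{16} = 16, x_{17} = 3, x_{18} = 14, x_{19} = 5, x_{20} = 5, x_{21} = 13, x_{22} = 2, x_{23} = 6, x_{24} = 15, x_{25} = 13, x_{26} = 12, x_{27} = 5, x_{28} = 3, x_{29} = 3, x_{30} = 1, x_{31} = 8, x_{32} = 7, x_{33} = 9, x_{34} = 1, x_{35} = 14, x_{36} = 3, x_{37} = 12, x_{38} = 12.
Since (x_{37}, x_{38}) = (x_1, x_2) = (12, 12) (two consecutive terms determine the rest), the sequence is periodic with period 36.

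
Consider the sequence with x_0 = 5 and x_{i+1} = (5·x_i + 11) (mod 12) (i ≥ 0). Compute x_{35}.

Listing terms: x_0 = 5,  x_1 = 0,  x_2 = 11,  x_3 = 6,  x_4 = 5.
The sequence repeats with period 4.
(35 - 0) mod 4 = 3, so x_{35} = x_3 = 6.

6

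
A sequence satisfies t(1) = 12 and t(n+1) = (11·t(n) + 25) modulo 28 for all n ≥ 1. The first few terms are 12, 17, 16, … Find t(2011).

12

Computing terms: t(1) = 12; t(2) = 17; t(3) = 16; t(4) = 5; t(5) = 24; t(6) = 9; t(7) = 12.
The sequence repeats with period 6.
So t(2011) = t(1 + ((2011-1) mod 6)) = t(1) = 12.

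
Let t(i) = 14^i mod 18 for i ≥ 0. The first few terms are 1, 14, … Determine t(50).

16

Computing terms: t(0) = 1, t(1) = 14, t(2) = 16, t(3) = 8, t(4) = 4, t(5) = 2, t(6) = 10, t(7) = 14.
Since t(7) = t(1) = 14, the sequence is eventually periodic: after a pre-period of length 1 it cycles with period 6.
For i ≥ 1, t(i) depends only on (i - 1) mod 6. (50 - 1) mod 6 = 1, so t(50) = t(2) = 16.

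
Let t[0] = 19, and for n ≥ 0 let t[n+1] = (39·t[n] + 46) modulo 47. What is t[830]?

We have t[0] = 19,  t[1] = 35,  t[2] = 1,  t[3] = 38,  t[4] = 24,  t[5] = 42,  t[6] = 39,  t[7] = 16,  t[8] = 12,  t[9] = 44,  t[10] = 23,  t[11] = 3,  t[12] = 22,  t[13] = 11,  t[14] = 5,  t[15] = 6,  t[16] = 45,  t[17] = 15,  t[18] = 20,  t[19] = 27,  t[20] = 18,  t[21] = 43,  t[22] = 31,  t[23] = 33,  t[24] = 17,  t[25] = 4,  t[26] = 14,  t[27] = 28,  t[28] = 10,  t[29] = 13,  t[30] = 36,  t[31] = 40,  t[32] = 8,  t[33] = 29,  t[34] = 2,  t[35] = 30,  t[36] = 41,  t[37] = 0,  t[38] = 46,  t[39] = 7,  t[40] = 37,  t[41] = 32,  t[42] = 25,  t[43] = 34,  t[44] = 9,  t[45] = 21,  t[46] = 19.
The sequence repeats with period 46.
(830 - 0) mod 46 = 2, so t[830] = t[2] = 1.

1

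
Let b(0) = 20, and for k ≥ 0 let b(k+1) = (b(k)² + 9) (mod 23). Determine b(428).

22

b(0) = 20,  b(1) = 18,  b(2) = 11,  b(3) = 15,  b(4) = 4,  b(5) = 2,  b(6) = 13,  b(7) = 17,  b(8) = 22,  b(9) = 10,  b(10) = 17.
Since b(10) = b(7) = 17, the sequence is eventually periodic: after a pre-period of length 7 it cycles with period 3.
For k ≥ 7, b(k) depends only on (k - 7) mod 3. (428 - 7) mod 3 = 1, so b(428) = b(8) = 22.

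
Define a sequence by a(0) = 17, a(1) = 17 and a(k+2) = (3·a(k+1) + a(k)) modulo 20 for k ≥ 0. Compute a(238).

Computing terms: a(0) = 17, a(1) = 17, a(2) = 8, a(3) = 1, a(4) = 11, a(5) = 14, a(6) = 13, a(7) = 13, a(8) = 12, a(9) = 9, a(10) = 19, a(11) = 6, a(12) = 17, a(13) = 17.
Since (a(12), a(13)) = (a(0), a(1)) = (17, 17) (two consecutive terms determine the rest), the sequence is periodic with period 12.
(238 - 0) mod 12 = 10, so a(238) = a(10) = 19.

19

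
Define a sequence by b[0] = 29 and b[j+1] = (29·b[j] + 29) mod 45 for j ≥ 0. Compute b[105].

30

Computing terms: b[0] = 29, b[1] = 15, b[2] = 14, b[3] = 30, b[4] = 44, b[5] = 0, b[6] = 29.
Since b[6] = b[0] = 29, the sequence is periodic with period 6.
So b[105] = b[0 + ((105-0) mod 6)] = b[3] = 30.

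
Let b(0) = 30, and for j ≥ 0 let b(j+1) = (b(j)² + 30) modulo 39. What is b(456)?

30

b(0) = 30, b(1) = 33, b(2) = 27, b(3) = 18, b(4) = 3, b(5) = 0, b(6) = 30.
The sequence repeats with period 6.
So b(456) = b(0 + ((456-0) mod 6)) = b(0) = 30.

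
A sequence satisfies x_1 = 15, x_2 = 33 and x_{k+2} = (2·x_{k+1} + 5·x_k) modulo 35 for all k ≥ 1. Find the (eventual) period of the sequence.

24

Listing terms: x_1 = 15, x_2 = 33, x_3 = 1, x_4 = 27, x_5 = 24, x_6 = 8, x_7 = 31, x_8 = 32, x_9 = 9, x_{10} = 3, x_{11} = 16, x_{12} = 12, x_{13} = 34, x_{14} = 23, x_{15} = 6, x_{16} = 22, x_{17} = 4, x_{18} = 13, x_{19} = 11, x_{20} = 17, x_{21} = 19, x_{22} = 18, x_{23} = 26, x_{24} = 2, x_{25} = 29, x_{26} = 33, x_{27} = 1.
Since (x_{26}, x_{27}) = (x_2, x_3) = (33, 1) (two consecutive terms determine the rest), the sequence is eventually periodic: after a pre-period of length 1 it cycles with period 24.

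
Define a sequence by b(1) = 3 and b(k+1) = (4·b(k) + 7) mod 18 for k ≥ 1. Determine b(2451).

We have b(1) = 3; b(2) = 1; b(3) = 11; b(4) = 15; b(5) = 13; b(6) = 5; b(7) = 9; b(8) = 7; b(9) = 17; b(10) = 3.
The sequence repeats with period 9.
So b(2451) = b(1 + ((2451-1) mod 9)) = b(3) = 11.

11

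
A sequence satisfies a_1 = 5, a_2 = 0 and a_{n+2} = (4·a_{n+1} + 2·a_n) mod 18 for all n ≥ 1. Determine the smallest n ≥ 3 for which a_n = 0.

We have a_1 = 5, a_2 = 0, a_3 = 10, a_4 = 4, a_5 = 0, a_6 = 8, a_7 = 14, a_8 = 0, a_9 = 10.
Since (a_8, a_9) = (a_2, a_3) = (0, 10) (two consecutive terms determine the rest), the sequence is eventually periodic: after a pre-period of length 1 it cycles with period 6.
The value 0 first appears (with n ≥ 3) at a_5.

5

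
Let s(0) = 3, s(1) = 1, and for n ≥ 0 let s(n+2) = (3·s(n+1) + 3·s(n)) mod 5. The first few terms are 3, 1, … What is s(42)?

2

Listing terms: s(0) = 3,  s(1) = 1,  s(2) = 2,  s(3) = 4,  s(4) = 3,  s(5) = 1.
The sequence repeats with period 4.
So s(42) = s(0 + ((42-0) mod 4)) = s(2) = 2.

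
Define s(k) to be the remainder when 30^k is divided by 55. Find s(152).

s(0) = 1,  s(1) = 30,  s(2) = 20,  s(3) = 50,  s(4) = 15,  s(5) = 10,  s(6) = 25,  s(7) = 35,  s(8) = 5,  s(9) = 40,  s(10) = 45,  s(11) = 30.
Since s(11) = s(1) = 30, the sequence is eventually periodic: after a pre-period of length 1 it cycles with period 10.
For k ≥ 1, s(k) depends only on (k - 1) mod 10. (152 - 1) mod 10 = 1, so s(152) = s(2) = 20.

20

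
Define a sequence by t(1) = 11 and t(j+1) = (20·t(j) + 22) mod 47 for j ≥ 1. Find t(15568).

17

Listing terms: t(1) = 11, t(2) = 7, t(3) = 21, t(4) = 19, t(5) = 26, t(6) = 25, t(7) = 5, t(8) = 28, t(9) = 18, t(10) = 6, t(11) = 1, t(12) = 42, t(13) = 16, t(14) = 13, t(15) = 0, t(16) = 22, t(17) = 39, t(18) = 3, t(19) = 35, t(20) = 17, t(21) = 33, t(22) = 24, t(23) = 32, t(24) = 4, t(25) = 8, t(26) = 41, t(27) = 43, t(28) = 36, t(29) = 37, t(30) = 10, t(31) = 34, t(32) = 44, t(33) = 9, t(34) = 14, t(35) = 20, t(36) = 46, t(37) = 2, t(38) = 15, t(39) = 40, t(40) = 23, t(41) = 12, t(42) = 27, t(43) = 45, t(44) = 29, t(45) = 38, t(46) = 30, t(47) = 11.
Since t(47) = t(1) = 11, the sequence is periodic with period 46.
(15568 - 1) mod 46 = 19, so t(15568) = t(20) = 17.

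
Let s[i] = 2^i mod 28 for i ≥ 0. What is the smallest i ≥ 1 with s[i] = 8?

Computing terms: s[0] = 1, s[1] = 2, s[2] = 4, s[3] = 8, s[4] = 16, s[5] = 4.
Since s[5] = s[2] = 4, the sequence is eventually periodic: after a pre-period of length 2 it cycles with period 3.
The value 8 first appears (with i ≥ 1) at s[3].

3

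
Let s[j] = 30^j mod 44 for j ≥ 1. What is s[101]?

8

s[1] = 30; s[2] = 20; s[3] = 28; s[4] = 4; s[5] = 32; s[6] = 36; s[7] = 24; s[8] = 16; s[9] = 40; s[10] = 12; s[11] = 8; s[12] = 20.
Since s[12] = s[2] = 20, the sequence is eventually periodic: after a pre-period of length 1 it cycles with period 10.
For j ≥ 2, s[j] depends only on (j - 2) mod 10. (101 - 2) mod 10 = 9, so s[101] = s[11] = 8.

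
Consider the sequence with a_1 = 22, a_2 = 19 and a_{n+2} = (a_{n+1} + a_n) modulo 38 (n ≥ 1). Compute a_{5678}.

Listing terms: a_1 = 22, a_2 = 19, a_3 = 3, a_4 = 22, a_5 = 25, a_6 = 9, a_7 = 34, a_8 = 5, a_9 = 1, a_{10} = 6, a_{11} = 7, a_{12} = 13, a_{13} = 20, a_{14} = 33, a_{15} = 15, a_{16} = 10, a_{17} = 25, a_{18} = 35, a_{19} = 22, a_{20} = 19.
Since (a_{19}, a_{20}) = (a_1, a_2) = (22, 19) (two consecutive terms determine the rest), the sequence is periodic with period 18.
(5678 - 1) mod 18 = 7, so a_{5678} = a_8 = 5.

5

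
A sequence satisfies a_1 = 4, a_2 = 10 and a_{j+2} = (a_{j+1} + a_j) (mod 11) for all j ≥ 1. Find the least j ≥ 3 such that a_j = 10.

Computing terms: a_1 = 4, a_2 = 10, a_3 = 3, a_4 = 2, a_5 = 5, a_6 = 7, a_7 = 1, a_8 = 8, a_9 = 9, a_{10} = 6, a_{11} = 4, a_{12} = 10.
The sequence repeats with period 10.
The value 10 next appears (with j ≥ 3) at a_{12}.

12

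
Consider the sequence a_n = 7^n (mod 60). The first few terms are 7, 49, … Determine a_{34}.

49

Listing terms: a_1 = 7, a_2 = 49, a_3 = 43, a_4 = 1, a_5 = 7.
Since a_5 = a_1 = 7, the sequence is periodic with period 4.
So a_{34} = a_{1 + ((34-1) mod 4)} = a_2 = 49.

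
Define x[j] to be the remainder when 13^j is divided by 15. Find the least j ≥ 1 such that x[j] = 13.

1

We have x[0] = 1; x[1] = 13; x[2] = 4; x[3] = 7; x[4] = 1.
The sequence repeats with period 4.
The value 13 first appears (with j ≥ 1) at x[1].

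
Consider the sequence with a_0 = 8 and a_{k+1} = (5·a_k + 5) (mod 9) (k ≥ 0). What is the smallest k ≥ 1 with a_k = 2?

4

We have a_0 = 8, a_1 = 0, a_2 = 5, a_3 = 3, a_4 = 2, a_5 = 6, a_6 = 8.
Since a_6 = a_0 = 8, the sequence is periodic with period 6.
The value 2 first appears (with k ≥ 1) at a_4.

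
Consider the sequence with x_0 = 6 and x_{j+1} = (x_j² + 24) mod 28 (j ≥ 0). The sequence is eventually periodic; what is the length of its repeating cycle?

x_0 = 6,  x_1 = 4,  x_2 = 12,  x_3 = 0,  x_4 = 24,  x_5 = 12.
Since x_5 = x_2 = 12, the sequence is eventually periodic: after a pre-period of length 2 it cycles with period 3.

3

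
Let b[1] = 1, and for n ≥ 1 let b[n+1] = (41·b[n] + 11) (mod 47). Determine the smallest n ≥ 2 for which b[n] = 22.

32

Listing terms: b[1] = 1,  b[2] = 5,  b[3] = 28,  b[4] = 31,  b[5] = 13,  b[6] = 27,  b[7] = 37,  b[8] = 24,  b[9] = 8,  b[10] = 10,  b[11] = 45,  b[12] = 23,  b[13] = 14,  b[14] = 21,  b[15] = 26,  b[16] = 43,  b[17] = 35,  b[18] = 36,  b[19] = 30,  b[20] = 19,  b[21] = 38,  b[22] = 18,  b[23] = 44,  b[24] = 29,  b[25] = 25,  b[26] = 2,  b[27] = 46,  b[28] = 17,  b[29] = 3,  b[30] = 40,  b[31] = 6,  b[32] = 22,  b[33] = 20,  b[34] = 32,  b[35] = 7,  b[36] = 16,  b[37] = 9,  b[38] = 4,  b[39] = 34,  b[40] = 42,  b[41] = 41,  b[42] = 0,  b[43] = 11,  b[44] = 39,  b[45] = 12,  b[46] = 33,  b[47] = 1.
Since b[47] = b[1] = 1, the sequence is periodic with period 46.
The value 22 first appears (with n ≥ 2) at b[32].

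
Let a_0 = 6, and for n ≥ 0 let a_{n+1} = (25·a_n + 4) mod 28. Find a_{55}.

Computing terms: a_0 = 6,  a_1 = 14,  a_2 = 18,  a_3 = 6.
Since a_3 = a_0 = 6, the sequence is periodic with period 3.
(55 - 0) mod 3 = 1, so a_{55} = a_1 = 14.

14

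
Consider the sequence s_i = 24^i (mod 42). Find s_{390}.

36

Computing terms: s_1 = 24, s_2 = 30, s_3 = 6, s_4 = 18, s_5 = 12, s_6 = 36, s_7 = 24.
Since s_7 = s_1 = 24, the sequence is periodic with period 6.
(390 - 1) mod 6 = 5, so s_{390} = s_6 = 36.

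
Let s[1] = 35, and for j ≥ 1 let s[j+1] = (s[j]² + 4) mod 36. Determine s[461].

Listing terms: s[1] = 35,  s[2] = 5,  s[3] = 29,  s[4] = 17,  s[5] = 5.
Since s[5] = s[2] = 5, the sequence is eventually periodic: after a pre-period of length 1 it cycles with period 3.
For j ≥ 2, s[j] depends only on (j - 2) mod 3. (461 - 2) mod 3 = 0, so s[461] = s[2] = 5.

5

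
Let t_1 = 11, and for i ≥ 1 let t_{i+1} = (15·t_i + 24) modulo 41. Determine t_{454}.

16

Computing terms: t_1 = 11,  t_2 = 25,  t_3 = 30,  t_4 = 23,  t_5 = 0,  t_6 = 24,  t_7 = 15,  t_8 = 3,  t_9 = 28,  t_{10} = 34,  t_{11} = 1,  t_{12} = 39,  t_{13} = 35,  t_{14} = 16,  t_{15} = 18,  t_{16} = 7,  t_{17} = 6,  t_{18} = 32,  t_{19} = 12,  t_{20} = 40,  t_{21} = 9,  t_{22} = 36,  t_{23} = 31,  t_{24} = 38,  t_{25} = 20,  t_{26} = 37,  t_{27} = 5,  t_{28} = 17,  t_{29} = 33,  t_{30} = 27,  t_{31} = 19,  t_{32} = 22,  t_{33} = 26,  t_{34} = 4,  t_{35} = 2,  t_{36} = 13,  t_{37} = 14,  t_{38} = 29,  t_{39} = 8,  t_{40} = 21,  t_{41} = 11.
The sequence repeats with period 40.
So t_{454} = t_{1 + ((454-1) mod 40)} = t_{14} = 16.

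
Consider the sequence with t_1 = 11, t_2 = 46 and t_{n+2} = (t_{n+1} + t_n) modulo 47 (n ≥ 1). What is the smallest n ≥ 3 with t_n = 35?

t_1 = 11; t_2 = 46; t_3 = 10; t_4 = 9; t_5 = 19; t_6 = 28; t_7 = 0; t_8 = 28; t_9 = 28; t_{10} = 9; t_{11} = 37; t_{12} = 46; t_{13} = 36; t_{14} = 35; t_{15} = 24; t_{16} = 12; t_{17} = 36; t_{18} = 1; t_{19} = 37; t_{20} = 38; t_{21} = 28; t_{22} = 19; t_{23} = 0; t_{24} = 19; t_{25} = 19; t_{26} = 38; t_{27} = 10; t_{28} = 1; t_{29} = 11; t_{30} = 12; t_{31} = 23; t_{32} = 35; t_{33} = 11; t_{34} = 46.
The sequence repeats with period 32.
The value 35 first appears (with n ≥ 3) at t_{14}.

14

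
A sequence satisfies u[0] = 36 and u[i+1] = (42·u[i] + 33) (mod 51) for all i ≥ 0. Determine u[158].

27

We have u[0] = 36; u[1] = 15; u[2] = 0; u[3] = 33; u[4] = 42; u[5] = 12; u[6] = 27; u[7] = 45; u[8] = 36.
Since u[8] = u[0] = 36, the sequence is periodic with period 8.
(158 - 0) mod 8 = 6, so u[158] = u[6] = 27.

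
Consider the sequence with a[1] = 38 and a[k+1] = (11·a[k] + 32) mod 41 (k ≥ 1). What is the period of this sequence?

We have a[1] = 38,  a[2] = 40,  a[3] = 21,  a[4] = 17,  a[5] = 14,  a[6] = 22,  a[7] = 28,  a[8] = 12,  a[9] = 0,  a[10] = 32,  a[11] = 15,  a[12] = 33,  a[13] = 26,  a[14] = 31,  a[15] = 4,  a[16] = 35,  a[17] = 7,  a[18] = 27,  a[19] = 1,  a[20] = 2,  a[21] = 13,  a[22] = 11,  a[23] = 30,  a[24] = 34,  a[25] = 37,  a[26] = 29,  a[27] = 23,  a[28] = 39,  a[29] = 10,  a[30] = 19,  a[31] = 36,  a[32] = 18,  a[33] = 25,  a[34] = 20,  a[35] = 6,  a[36] = 16,  a[37] = 3,  a[38] = 24,  a[39] = 9,  a[40] = 8,  a[41] = 38.
The sequence repeats with period 40.

40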